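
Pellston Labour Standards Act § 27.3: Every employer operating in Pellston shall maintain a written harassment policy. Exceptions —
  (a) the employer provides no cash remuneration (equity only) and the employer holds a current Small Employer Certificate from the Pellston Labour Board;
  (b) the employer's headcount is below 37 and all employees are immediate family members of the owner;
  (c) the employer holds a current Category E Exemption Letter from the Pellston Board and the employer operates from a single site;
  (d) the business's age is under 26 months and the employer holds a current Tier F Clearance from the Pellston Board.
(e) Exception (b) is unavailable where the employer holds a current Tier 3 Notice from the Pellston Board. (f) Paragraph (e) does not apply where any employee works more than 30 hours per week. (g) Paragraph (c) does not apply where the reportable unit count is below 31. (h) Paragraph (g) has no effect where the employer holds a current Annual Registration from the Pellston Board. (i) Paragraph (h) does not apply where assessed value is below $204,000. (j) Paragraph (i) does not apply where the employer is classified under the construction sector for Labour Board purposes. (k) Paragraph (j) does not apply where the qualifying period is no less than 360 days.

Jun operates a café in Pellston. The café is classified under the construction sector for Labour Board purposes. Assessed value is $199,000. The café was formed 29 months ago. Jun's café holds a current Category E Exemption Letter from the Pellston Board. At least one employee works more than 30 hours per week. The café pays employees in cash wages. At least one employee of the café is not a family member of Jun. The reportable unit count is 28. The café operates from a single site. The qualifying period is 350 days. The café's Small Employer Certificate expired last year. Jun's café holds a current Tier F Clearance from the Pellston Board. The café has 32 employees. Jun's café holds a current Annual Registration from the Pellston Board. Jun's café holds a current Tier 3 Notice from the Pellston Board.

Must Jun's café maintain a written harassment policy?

No — exception (c) applies; Jun's café is not required to maintain a written harassment policy.

Exception (a) does not apply: employees are paid cash wages.
Exception (b) fails — at least one employee is not a family member.
Exception (c): a current Category E Exemption Letter is held; the employer operates from a single site — every condition holds. As to paragraphs (g)–(k): (g) applies (the reportable unit count is 28, below the 31 limit), but yields to (h): (h) is engaged — a current Annual Registration is held. (i) would limit (h) — assessed value is $199,000, below the $204,000 limit — but (j) sets (i) aside: (j) applies — the café is classified under the construction sector. (k), which would lift (j), is not triggered — the qualifying period is 350 days, short of 360 days. (c) remains available.
Exception (d) does not apply: the business's age is 29 months, not under 26 months.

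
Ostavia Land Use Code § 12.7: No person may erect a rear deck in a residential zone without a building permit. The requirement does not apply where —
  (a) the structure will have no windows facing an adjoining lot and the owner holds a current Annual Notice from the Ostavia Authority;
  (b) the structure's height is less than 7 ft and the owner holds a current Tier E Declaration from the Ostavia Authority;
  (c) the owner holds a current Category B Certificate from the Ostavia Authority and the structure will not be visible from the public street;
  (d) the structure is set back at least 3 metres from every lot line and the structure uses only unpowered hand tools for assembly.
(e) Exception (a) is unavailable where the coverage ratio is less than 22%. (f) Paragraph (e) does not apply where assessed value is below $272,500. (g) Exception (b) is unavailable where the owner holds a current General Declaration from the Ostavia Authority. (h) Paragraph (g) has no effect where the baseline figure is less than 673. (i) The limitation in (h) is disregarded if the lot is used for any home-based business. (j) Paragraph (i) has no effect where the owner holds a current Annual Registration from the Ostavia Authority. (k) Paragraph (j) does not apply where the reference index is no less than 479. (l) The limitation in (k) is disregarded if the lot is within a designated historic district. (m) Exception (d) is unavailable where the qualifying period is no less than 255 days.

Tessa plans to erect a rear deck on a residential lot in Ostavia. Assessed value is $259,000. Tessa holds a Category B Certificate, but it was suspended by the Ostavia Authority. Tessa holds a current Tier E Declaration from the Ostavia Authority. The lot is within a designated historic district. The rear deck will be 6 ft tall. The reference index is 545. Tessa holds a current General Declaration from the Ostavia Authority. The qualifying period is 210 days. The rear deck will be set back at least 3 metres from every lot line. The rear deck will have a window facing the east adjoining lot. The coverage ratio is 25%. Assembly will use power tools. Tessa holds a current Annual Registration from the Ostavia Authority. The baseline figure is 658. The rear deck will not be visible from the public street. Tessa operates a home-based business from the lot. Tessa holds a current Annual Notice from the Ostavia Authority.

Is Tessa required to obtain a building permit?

Exception (a) fails — a window faces an adjoining lot.
Exception (b)'s conditions are all satisfied: the structure's height is 6 ft, less than the 7 ft limit; a current Tier E Declaration is held. Applying paragraphs (g)–(l): (g) would limit (b) — a current General Declaration is held — but (h) sets (g) aside: (h) is engaged — the baseline figure is 658, less than the 673 limit. (i) applies (a home-based business operates on the lot), but is overridden by (j): (j) operates against (i): a current Annual Registration is held. (k) would limit (j) — the reference index is 545, meeting the 479 threshold — but (l) sets (k) aside: (l) operates against (k): the lot is in a historic district. So (b) applies.
Exception (c) does not apply: no current Category B Certificate is held.
Exception (d) fails — assembly uses power tools.

No — exception (b) applies; Tessa does not need a building permit.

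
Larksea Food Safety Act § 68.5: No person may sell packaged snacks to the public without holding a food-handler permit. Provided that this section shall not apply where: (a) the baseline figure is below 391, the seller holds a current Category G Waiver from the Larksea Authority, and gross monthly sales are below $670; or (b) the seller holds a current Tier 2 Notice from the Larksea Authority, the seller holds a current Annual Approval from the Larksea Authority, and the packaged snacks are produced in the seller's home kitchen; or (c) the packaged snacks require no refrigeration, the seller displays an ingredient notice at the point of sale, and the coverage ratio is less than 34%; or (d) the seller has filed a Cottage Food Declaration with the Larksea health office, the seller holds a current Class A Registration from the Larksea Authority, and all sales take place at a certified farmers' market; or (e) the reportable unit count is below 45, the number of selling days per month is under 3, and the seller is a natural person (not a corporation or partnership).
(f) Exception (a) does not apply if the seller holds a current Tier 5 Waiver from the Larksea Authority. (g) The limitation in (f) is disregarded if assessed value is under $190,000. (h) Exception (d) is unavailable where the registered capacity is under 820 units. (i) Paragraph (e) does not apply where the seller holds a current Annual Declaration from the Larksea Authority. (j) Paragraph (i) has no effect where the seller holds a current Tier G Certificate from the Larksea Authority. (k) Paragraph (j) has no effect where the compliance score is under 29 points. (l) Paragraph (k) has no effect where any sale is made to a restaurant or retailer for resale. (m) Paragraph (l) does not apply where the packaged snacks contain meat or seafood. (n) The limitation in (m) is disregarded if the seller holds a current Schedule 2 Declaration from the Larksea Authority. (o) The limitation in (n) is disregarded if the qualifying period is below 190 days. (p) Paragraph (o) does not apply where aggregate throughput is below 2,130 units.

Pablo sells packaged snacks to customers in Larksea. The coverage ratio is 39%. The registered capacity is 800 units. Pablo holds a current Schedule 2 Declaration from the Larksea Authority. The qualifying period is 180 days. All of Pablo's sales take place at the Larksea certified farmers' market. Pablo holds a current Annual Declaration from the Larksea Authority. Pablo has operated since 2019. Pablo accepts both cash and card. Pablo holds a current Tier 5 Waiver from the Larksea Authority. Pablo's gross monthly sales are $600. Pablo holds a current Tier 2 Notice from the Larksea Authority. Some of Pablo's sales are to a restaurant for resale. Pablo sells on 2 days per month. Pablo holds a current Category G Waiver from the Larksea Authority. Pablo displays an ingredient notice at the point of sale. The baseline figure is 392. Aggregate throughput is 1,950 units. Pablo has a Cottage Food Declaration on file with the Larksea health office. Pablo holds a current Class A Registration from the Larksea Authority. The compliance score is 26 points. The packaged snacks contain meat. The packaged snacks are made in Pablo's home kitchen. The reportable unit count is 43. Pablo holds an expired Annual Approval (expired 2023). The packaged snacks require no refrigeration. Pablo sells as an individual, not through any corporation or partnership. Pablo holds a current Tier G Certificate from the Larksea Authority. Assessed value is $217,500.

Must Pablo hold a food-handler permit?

No — exception (e) applies; Pablo is not required to hold a food-handler permit.

Exception (a) does not apply: the baseline figure is 392, not below 391.
Exception (b) fails — the Annual Approval is not current.
Exception (c) requires that the coverage ratio is less than 34%; but the coverage ratio is 39%, not less than 34%, so (c) is unavailable.
Exception (d) is satisfied on its face — a Cottage Food Declaration is on file; a current Class A Registration is held; all sales are at a certified farmers' market. However, paragraph (h) must be considered: (h) applies — the registered capacity is 800 units, under the 820 units limit. (d) is therefore removed.
All of (e)'s requirements are met (the reportable unit count is 43, below the 45 limit; the number of selling days per month is 2, under the 3 limit; the seller is a natural person). Under paragraphs (i)–(p): (i) applies (a current Annual Declaration is held), but is itself disapplied by (j): (j) is triggered — a current Tier G Certificate is held. (k) applies (the compliance score is 26 points, under the 29 points limit), but is displaced by (l): (l) operates against (k): some sales are to a restaurant for resale. (m) would limit (l) — the packaged snacks contain meat — but (n) sets (m) aside: (n) applies — a current Schedule 2 Declaration is held. (o) would limit (n) — the qualifying period is 180 days, below the 190 days limit — but (p) sets (o) aside: (p) is engaged — aggregate throughput is 1,950 units, below the 2,130 units limit. Exception (e) stands.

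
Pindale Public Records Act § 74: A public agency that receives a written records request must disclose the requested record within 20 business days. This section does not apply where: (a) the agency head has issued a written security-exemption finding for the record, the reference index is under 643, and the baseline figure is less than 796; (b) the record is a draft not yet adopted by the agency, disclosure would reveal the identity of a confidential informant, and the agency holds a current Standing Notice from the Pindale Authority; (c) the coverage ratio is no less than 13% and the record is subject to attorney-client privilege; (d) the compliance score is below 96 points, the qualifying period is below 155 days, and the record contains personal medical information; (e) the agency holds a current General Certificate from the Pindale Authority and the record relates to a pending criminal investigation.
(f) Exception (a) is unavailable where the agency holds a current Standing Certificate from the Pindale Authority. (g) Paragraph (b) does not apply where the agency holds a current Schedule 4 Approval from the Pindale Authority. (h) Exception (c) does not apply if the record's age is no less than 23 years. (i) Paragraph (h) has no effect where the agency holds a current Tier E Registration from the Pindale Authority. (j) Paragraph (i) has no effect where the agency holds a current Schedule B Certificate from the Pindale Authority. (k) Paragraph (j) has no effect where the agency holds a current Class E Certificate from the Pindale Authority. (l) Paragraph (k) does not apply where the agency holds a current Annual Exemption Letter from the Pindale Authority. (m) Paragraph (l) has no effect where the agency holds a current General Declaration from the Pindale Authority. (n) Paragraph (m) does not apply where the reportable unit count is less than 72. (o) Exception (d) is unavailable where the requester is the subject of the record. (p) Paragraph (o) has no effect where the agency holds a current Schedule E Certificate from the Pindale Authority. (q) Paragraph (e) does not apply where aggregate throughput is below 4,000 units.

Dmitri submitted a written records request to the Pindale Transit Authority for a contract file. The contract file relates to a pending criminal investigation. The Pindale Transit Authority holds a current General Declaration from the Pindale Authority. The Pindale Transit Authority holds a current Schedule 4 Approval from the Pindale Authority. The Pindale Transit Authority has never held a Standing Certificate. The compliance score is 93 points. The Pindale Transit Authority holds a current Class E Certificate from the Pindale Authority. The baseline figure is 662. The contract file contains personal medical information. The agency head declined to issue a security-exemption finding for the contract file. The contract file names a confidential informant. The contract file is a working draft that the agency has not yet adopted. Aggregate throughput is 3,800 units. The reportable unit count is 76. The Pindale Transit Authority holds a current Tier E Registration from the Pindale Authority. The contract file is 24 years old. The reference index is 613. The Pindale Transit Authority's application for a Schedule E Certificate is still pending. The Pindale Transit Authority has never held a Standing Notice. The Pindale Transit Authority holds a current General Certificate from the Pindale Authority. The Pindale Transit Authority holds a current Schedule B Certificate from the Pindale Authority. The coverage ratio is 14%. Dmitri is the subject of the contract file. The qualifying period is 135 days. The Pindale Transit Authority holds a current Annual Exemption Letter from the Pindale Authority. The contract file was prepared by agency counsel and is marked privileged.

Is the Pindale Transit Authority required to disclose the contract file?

Exception (a) does not apply: the agency head declined to issue a security-exemption finding.
Exception (b) fails — the Standing Notice is not current.
Exception (c)'s conditions are all satisfied: the coverage ratio is 14%, meeting the 13% threshold; the contract file is privileged. Considering the limiting provisions: (h) is triggered (the record's age is 24 years, meeting the 23 years threshold), but is set aside by (i): (i) is triggered — a current Tier E Registration is held. (j) would limit (i) — a current Schedule B Certificate is held — but (k) sets (j) aside: (k) applies — a current Class E Certificate is held. (l) would limit (k) — a current Annual Exemption Letter is held — but (m) sets (l) aside: (m) operates against (l): a current General Declaration is held. (n), which would lift (m), is inapplicable — the reportable unit count is 76, not less than 72. So (c) applies.
Exception (d): the compliance score is 93 points, below the 96 points limit; the qualifying period is 135 days, below the 155 days limit; the contract file contains personal medical information — every condition holds. Turning to paragraphs (o)–(p): (o) operates against (d): Dmitri is the subject of the contract file. (p) is inapplicable (there is no Schedule E Certificate in force), so (o) stands. So (d) is unavailable.
Exception (e)'s conditions are all satisfied: a current General Certificate is held; the contract file relates to a pending investigation. However, paragraph (q) must be considered: (q) is triggered — aggregate throughput is 3,800 units, below the 4,000 units limit. Exception (e) does not apply.

No — exception (c) applies; the Pindale Transit Authority is not required to disclose the contract file.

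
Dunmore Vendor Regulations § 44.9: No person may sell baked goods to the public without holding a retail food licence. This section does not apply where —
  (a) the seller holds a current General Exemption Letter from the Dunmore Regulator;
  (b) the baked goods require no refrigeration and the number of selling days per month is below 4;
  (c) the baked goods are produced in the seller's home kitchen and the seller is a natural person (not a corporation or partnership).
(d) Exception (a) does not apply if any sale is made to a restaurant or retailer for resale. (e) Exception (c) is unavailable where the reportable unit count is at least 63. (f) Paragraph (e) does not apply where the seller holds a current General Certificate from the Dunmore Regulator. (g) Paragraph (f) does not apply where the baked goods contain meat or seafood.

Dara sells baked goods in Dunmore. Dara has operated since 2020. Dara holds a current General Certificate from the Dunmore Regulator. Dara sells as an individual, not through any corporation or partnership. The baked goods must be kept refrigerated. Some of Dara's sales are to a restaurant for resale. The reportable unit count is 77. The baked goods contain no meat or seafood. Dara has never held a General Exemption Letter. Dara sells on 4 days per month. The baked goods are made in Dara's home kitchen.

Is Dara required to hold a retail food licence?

No — exception (c) applies; Dara is not required to hold a retail food licence.

Exception (a) does not apply: the General Exemption Letter is not current.
Exception (b) fails — the baked goods require refrigeration.
Exception (c): the baked goods are home-kitchen produced; the seller is a natural person — every condition holds. Under paragraphs (e)–(g): (e) is engaged (the reportable unit count is 77, meeting the 63 threshold), but is itself disapplied by (f): (f) operates against (e): a current General Certificate is held. (g) is not triggered (the baked goods contain no meat or seafood), so (f) stands. (c) remains available.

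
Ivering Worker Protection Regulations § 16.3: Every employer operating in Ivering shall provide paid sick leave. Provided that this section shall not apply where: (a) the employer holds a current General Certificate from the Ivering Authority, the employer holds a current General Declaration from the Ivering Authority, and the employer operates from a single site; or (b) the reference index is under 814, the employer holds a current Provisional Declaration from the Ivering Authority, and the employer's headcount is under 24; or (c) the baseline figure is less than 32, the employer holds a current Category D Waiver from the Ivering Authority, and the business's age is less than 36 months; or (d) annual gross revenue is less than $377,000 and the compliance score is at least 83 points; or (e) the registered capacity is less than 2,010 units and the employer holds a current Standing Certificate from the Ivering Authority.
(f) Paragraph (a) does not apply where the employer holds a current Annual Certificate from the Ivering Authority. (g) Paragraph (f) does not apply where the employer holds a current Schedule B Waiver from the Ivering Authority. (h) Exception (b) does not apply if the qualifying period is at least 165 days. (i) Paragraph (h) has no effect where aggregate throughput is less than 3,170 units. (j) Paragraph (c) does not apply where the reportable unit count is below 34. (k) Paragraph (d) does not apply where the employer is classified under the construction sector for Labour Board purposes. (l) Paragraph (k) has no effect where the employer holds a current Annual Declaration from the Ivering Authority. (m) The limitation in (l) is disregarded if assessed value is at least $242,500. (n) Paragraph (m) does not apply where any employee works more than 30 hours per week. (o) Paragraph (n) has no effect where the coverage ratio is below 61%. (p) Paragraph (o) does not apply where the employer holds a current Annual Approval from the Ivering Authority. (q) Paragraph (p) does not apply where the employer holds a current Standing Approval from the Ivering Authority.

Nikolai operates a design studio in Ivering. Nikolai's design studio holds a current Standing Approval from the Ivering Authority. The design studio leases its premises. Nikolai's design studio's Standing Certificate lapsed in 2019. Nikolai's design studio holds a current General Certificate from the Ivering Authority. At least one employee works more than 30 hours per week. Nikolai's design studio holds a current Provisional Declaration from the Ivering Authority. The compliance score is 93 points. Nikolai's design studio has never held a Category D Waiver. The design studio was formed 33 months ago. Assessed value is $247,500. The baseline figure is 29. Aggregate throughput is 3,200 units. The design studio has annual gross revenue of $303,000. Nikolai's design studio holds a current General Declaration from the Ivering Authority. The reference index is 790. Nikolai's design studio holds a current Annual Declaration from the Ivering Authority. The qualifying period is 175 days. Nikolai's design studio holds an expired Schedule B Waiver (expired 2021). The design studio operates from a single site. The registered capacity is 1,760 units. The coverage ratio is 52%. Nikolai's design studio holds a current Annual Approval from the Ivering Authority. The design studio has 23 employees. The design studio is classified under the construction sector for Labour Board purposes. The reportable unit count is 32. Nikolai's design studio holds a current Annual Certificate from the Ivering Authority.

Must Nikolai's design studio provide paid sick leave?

Exception (a) is satisfied on its face — a current General Certificate is held; a current General Declaration is held; the employer operates from a single site. But: (f) operates against (a): a current Annual Certificate is held. (g) does not operate here (no current Schedule B Waiver is held), so (f) stands. So (a) is unavailable.
Exception (b)'s conditions are all satisfied: the reference index is 790, under the 814 limit; a current Provisional Declaration is held; the employer's headcount is 23, under the 24 limit. Turning to paragraphs (h)–(i): (h) applies — the qualifying period is 175 days, meeting the 165 days threshold. (i) is not triggered (aggregate throughput is 3,200 units, not less than 3,170 units), so (h) stands. Exception (b) does not apply.
Exception (c) requires that the employer holds a current Category D Waiver from the Ivering Authority; but the Category D Waiver is not current, so (c) is unavailable.
Exception (d) is satisfied on its face — annual gross revenue is $303,000, less than the $377,000 limit; the compliance score is 93 points, meeting the 83 points threshold. Turning to paragraphs (k)–(q): (k) is triggered — the design studio is classified under the construction sector. (l) applies (a current Annual Declaration is held), but is overridden by (m): (m) operates against (l): assessed value is $247,500, meeting the $242,500 threshold. (n) is triggered (at least one employee exceeds 30 hours/week), but is displaced by (o): (o) operates against (n): the coverage ratio is 52%, below the 61% limit. (p) operates (a current Annual Approval is held), but yields to (q): (q) operates against (p): a current Standing Approval is held. (d) is therefore removed.
Exception (e) does not apply: there is no Standing Certificate in force.
No exception is made out. Nikolai's design studio falls within the general rule.

Yes — Nikolai's design studio must provide paid sick leave.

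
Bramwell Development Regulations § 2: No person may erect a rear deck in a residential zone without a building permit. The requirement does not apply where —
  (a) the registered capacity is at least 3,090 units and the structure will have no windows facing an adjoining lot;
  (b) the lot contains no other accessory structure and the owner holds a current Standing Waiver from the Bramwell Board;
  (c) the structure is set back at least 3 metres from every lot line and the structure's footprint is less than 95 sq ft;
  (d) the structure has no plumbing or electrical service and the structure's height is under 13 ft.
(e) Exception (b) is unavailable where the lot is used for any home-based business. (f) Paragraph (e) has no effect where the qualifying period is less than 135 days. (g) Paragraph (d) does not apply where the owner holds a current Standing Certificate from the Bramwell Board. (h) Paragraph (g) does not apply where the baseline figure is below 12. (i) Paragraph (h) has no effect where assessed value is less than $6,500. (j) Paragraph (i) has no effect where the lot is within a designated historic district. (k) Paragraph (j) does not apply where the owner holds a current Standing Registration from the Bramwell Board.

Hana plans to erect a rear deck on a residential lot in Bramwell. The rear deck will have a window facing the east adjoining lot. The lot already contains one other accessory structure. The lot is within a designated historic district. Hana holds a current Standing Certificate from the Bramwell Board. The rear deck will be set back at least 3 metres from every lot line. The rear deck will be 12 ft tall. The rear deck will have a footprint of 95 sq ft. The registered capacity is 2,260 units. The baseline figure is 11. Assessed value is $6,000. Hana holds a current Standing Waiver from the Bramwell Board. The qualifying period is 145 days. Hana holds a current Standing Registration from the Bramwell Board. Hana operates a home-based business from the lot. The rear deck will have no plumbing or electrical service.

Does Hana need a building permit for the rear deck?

Yes — Hana must obtain a building permit.

Exception (a) requires that the registered capacity is at least 3,090 units; but the registered capacity is 2,260 units, short of 3,090 units, so (a) is unavailable.
Exception (b) requires that the lot contains no other accessory structure; but the lot already has another accessory structure, so (b) is unavailable.
Exception (c) requires that the structure's footprint is less than 95 sq ft; but the structure's footprint is 95 sq ft, not less than 95 sq ft, so (c) is unavailable.
Exception (d) is satisfied on its face — there is no plumbing or electrical service; the structure's height is 12 ft, under the 13 ft limit. Turning to paragraphs (g)–(k): (g) is triggered — a current Standing Certificate is held. (h) is engaged (the baseline figure is 11, below the 12 limit), but yields to (i): (i) applies — assessed value is $6,000, less than the $6,500 limit. (j) would limit (i) — the lot is in a historic district — but (k) sets (j) aside: (k) operates against (j): a current Standing Registration is held. So (d) is unavailable.
No exception is made out. Hana falls within the general rule.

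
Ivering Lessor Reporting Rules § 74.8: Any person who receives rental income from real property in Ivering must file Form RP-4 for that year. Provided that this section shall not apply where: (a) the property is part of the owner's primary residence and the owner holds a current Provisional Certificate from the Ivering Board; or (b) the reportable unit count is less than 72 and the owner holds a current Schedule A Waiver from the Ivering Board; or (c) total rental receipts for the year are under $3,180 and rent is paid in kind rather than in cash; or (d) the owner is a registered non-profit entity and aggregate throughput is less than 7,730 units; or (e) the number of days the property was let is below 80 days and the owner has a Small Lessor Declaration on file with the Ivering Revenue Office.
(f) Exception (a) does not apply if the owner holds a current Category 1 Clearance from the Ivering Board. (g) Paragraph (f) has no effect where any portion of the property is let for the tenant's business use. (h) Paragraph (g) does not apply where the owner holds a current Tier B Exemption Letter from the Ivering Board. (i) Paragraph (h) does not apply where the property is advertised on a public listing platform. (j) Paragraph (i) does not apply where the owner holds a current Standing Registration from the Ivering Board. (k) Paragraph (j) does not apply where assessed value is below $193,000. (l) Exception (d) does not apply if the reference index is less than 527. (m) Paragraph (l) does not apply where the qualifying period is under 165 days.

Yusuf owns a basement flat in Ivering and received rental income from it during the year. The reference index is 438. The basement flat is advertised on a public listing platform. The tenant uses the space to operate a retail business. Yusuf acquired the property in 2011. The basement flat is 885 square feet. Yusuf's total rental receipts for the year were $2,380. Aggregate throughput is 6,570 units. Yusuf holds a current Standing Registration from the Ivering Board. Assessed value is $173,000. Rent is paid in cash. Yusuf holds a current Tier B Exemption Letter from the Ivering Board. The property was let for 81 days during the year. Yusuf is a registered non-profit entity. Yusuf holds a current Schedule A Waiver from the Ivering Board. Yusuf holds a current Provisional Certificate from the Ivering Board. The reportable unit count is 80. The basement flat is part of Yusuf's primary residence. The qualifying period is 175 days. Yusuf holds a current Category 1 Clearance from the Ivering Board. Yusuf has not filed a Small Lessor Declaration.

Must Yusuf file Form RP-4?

Exception (a)'s conditions are all satisfied: the basement flat is part of the primary residence; a current Provisional Certificate is held. Under paragraphs (f)–(k): (f) would limit (a) — a current Category 1 Clearance is held — but (g) sets (f) aside: (g) operates against (f): the space is let for business use. (h) applies (a current Tier B Exemption Letter is held), but is displaced by (i): (i) applies — the property is publicly advertised. (j) would limit (i) — a current Standing Registration is held — but (k) sets (j) aside: (k) operates against (j): assessed value is $173,000, below the $193,000 limit. So (a) applies.
Exception (b) fails — the reportable unit count is 80, not less than 72.
Exception (c) fails — rent is paid in cash.
Exception (d) is satisfied on its face — Yusuf is a registered non-profit; aggregate throughput is 6,570 units, less than the 7,730 units limit. However, paragraphs (l)–(m) must be considered: (l) applies — the reference index is 438, less than the 527 limit. (m), which would lift (l), is not engaged — the qualifying period is 175 days, not under 165 days. So (d) is unavailable.
Exception (e) requires that the number of days the property was let is below 80 days; but the number of days the property was let is 81 days, not below 80 days, so (e) is unavailable.

No — exception (a) applies; Yusuf is not required to file Form RP-4.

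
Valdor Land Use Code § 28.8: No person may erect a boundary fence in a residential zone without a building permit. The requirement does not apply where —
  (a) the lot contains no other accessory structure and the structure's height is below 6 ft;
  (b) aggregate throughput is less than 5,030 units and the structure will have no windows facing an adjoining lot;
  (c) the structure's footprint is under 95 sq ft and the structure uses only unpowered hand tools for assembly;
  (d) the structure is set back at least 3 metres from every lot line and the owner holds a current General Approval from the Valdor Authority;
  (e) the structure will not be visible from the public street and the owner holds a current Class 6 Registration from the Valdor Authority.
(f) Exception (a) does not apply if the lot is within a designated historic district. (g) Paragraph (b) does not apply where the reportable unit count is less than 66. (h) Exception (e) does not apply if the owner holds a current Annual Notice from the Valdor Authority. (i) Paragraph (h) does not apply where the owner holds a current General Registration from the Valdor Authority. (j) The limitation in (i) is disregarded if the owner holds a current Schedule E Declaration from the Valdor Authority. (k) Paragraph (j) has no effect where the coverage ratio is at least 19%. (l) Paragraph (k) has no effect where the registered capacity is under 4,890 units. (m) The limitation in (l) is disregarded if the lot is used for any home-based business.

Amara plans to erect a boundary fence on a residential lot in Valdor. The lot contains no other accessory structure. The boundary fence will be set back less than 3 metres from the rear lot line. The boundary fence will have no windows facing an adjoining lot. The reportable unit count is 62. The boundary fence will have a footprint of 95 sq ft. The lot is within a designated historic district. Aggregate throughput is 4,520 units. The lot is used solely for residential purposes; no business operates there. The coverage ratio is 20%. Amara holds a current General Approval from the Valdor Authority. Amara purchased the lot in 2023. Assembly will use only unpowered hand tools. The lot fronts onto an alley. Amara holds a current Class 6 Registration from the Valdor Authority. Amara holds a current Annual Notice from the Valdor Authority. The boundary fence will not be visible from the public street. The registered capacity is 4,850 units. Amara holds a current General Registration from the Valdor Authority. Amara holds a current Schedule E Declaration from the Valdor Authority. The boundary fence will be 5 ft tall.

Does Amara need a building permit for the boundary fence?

Exception (a)'s conditions are all satisfied: the lot has no other accessory structure; the structure's height is 5 ft, below the 6 ft limit. But: (f) is engaged — the lot is in a historic district. So (a) is unavailable.
Exception (b)'s conditions are all satisfied: aggregate throughput is 4,520 units, less than the 5,030 units limit; no windows face an adjoining lot. Turning to paragraph (g): (g) operates against (b): the reportable unit count is 62, less than the 66 limit. So (b) is unavailable.
Exception (c) does not apply: the structure's footprint is 95 sq ft, not under 95 sq ft.
Exception (d) fails — the rear setback is under 3 m.
Exception (e)'s conditions are all satisfied: the structure will not be visible from the street; a current Class 6 Registration is held. However, paragraphs (h)–(m) must be considered: (h) is engaged — a current Annual Notice is held. (i) would limit (h) — a current General Registration is held — but (j) sets (i) aside: (j) operates — a current Schedule E Declaration is held. (k) is engaged (the coverage ratio is 20%, meeting the 19% threshold), but is set aside by (l): (l) applies — the registered capacity is 4,850 units, under the 4,890 units limit. (m) does not operate here (the lot is solely residential), so (l) stands. So (e) is unavailable.
No exception is made out. Amara falls within the general rule.

Yes — Amara must obtain a building permit.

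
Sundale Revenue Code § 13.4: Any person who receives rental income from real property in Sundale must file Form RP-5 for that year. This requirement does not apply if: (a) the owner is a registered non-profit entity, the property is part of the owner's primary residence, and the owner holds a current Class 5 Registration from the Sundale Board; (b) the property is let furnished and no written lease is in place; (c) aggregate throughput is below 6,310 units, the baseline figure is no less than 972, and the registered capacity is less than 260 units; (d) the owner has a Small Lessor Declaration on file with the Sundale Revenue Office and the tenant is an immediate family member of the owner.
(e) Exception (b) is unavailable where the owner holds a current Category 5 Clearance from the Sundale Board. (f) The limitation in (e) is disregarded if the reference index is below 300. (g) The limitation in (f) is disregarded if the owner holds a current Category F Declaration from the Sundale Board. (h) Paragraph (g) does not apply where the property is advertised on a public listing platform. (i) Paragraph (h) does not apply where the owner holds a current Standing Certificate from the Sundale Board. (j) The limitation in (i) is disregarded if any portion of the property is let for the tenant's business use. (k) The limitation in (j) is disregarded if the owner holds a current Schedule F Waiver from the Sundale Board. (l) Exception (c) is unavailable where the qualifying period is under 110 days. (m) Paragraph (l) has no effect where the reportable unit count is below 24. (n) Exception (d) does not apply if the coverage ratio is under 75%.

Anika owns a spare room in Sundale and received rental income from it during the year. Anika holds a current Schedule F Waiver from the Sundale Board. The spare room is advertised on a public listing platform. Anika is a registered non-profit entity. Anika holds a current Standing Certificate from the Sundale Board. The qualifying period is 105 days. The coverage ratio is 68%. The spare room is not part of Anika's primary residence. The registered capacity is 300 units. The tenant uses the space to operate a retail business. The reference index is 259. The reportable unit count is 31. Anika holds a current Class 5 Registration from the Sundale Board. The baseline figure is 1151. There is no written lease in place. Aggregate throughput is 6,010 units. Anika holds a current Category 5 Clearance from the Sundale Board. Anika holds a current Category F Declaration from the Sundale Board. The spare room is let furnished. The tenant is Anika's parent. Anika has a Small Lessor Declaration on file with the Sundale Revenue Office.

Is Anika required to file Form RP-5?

Exception (a) does not apply: the spare room is not part of the primary residence.
Exception (b): the property is let furnished; there is no written lease — every condition holds. But: (e) is triggered — a current Category 5 Clearance is held. (f) would limit (e) — the reference index is 259, below the 300 limit — but (g) sets (f) aside: (g) operates against (f): a current Category F Declaration is held. (h) would limit (g) — the property is publicly advertised — but (i) sets (h) aside: (i) is triggered — a current Standing Certificate is held. (j) would limit (i) — the space is let for business use — but (k) sets (j) aside: (k) is triggered — a current Schedule F Waiver is held. (b) is therefore removed.
Exception (c) requires that the registered capacity is less than 260 units; but the registered capacity is 300 units, not less than 260 units, so (c) is unavailable.
All of (d)'s requirements are met (a Small Lessor Declaration is on file; the tenant is an immediate family member). But: (n) is engaged — the coverage ratio is 68%, under the 75% limit. So (d) is unavailable.
No exception applies. The general rule governs.

Yes — Anika must file Form RP-5.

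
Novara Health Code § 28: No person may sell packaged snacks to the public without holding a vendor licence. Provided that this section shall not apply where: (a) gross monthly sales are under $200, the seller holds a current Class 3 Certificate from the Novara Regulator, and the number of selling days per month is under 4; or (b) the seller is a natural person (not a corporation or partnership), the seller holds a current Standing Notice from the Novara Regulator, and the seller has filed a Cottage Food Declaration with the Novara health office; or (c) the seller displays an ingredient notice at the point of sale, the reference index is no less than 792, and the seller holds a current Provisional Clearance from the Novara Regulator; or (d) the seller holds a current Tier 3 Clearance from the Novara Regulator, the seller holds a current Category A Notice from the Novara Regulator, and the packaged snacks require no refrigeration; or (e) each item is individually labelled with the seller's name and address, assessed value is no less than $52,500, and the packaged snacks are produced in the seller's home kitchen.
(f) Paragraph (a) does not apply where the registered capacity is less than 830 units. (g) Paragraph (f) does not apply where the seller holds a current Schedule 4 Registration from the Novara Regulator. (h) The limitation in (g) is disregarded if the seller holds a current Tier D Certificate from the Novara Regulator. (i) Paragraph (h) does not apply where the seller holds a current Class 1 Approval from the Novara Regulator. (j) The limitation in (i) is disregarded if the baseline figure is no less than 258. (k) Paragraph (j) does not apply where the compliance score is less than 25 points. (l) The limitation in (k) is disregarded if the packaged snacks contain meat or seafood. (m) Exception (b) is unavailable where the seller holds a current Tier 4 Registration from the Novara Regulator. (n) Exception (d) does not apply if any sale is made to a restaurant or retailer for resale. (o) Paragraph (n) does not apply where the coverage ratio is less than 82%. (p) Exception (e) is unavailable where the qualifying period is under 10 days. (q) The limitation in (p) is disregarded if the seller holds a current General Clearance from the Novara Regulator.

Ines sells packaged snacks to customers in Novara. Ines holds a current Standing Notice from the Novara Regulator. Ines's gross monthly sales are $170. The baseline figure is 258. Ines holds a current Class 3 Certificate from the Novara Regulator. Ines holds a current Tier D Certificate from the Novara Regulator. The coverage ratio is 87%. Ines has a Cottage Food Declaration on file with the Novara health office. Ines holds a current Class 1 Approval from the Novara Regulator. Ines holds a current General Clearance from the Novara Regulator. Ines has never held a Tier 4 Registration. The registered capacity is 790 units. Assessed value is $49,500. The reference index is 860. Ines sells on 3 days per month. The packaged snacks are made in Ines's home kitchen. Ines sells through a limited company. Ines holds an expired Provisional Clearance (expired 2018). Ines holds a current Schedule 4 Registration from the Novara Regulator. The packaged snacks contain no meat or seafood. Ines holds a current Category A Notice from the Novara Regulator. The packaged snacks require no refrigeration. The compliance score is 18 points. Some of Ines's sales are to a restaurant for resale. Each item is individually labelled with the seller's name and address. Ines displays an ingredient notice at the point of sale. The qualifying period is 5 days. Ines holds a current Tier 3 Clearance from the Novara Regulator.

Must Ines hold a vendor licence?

All of (a)'s requirements are met (gross monthly sales are $170, under the $200 limit; a current Class 3 Certificate is held; the number of selling days per month is 3, under the 4 limit). Considering the limiting provisions: (f) would limit (a) — the registered capacity is 790 units, less than the 830 units limit — but (g) sets (f) aside: (g) is triggered — a current Schedule 4 Registration is held. (h) would limit (g) — a current Tier D Certificate is held — but (i) sets (h) aside: (i) is triggered — a current Class 1 Approval is held. (j) would limit (i) — the baseline figure is 258, meeting the 258 threshold — but (k) sets (j) aside: (k) operates — the compliance score is 18 points, less than the 25 points limit. (l), which would lift (k), does not operate here — the packaged snacks contain no meat or seafood. (a) remains available.
Exception (b) requires that the seller is a natural person (not a corporation or partnership); but the seller operates through a limited company, so (b) is unavailable.
Exception (c) fails — no current Provisional Clearance is held.
All of (d)'s requirements are met (a current Tier 3 Clearance is held; a current Category A Notice is held; the packaged snacks are shelf-stable). But applying paragraphs (n)–(o): (n) operates against (d): some sales are to a restaurant for resale. (o), which would lift (n), does not operate here — the coverage ratio is 87%, not less than 82%. (d) is therefore removed.
Exception (e) requires that assessed value is no less than $52,500; but assessed value is $49,500, short of $52,500, so (e) is unavailable.

No — exception (a) applies; Ines is not required to hold a vendor licence.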